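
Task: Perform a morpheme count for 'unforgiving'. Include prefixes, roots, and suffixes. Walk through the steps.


Decomposition: un- (prefix) + forgive (root) + -ing (suffix) = 3 morpheme(s)

3 morphemes


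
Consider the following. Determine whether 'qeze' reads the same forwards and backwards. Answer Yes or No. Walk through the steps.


Forward: 'qeze'
Reversed: 'ezeq'
They differ.

No


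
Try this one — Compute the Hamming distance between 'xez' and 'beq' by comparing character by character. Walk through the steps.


Alignment:
Position 1: 'x' vs 'b' = DIFFER
Position 2: 'e' vs 'e' = match
Position 3: 'z' vs 'q' = DIFFER
Total differences: 2

2


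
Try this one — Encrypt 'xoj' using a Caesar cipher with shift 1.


Shift each letter by 1: x -> y, o -> p, j -> k. Result: 'ypk'.

ypk


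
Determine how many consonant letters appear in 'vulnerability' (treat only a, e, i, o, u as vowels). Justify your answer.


Consonants in 'vulnerability': v, l, n, r, b, l, t, y = 8 consonants.

8


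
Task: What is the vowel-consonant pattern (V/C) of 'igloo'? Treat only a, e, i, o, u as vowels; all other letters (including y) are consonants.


Letter mapping: i = V, g = C, l = C, o = V, o = V.

VCCVV


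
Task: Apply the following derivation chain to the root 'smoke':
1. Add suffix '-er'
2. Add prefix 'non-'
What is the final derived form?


Step 1: Add suffix '-er' to 'smoke' = 'smoker'
Step 2: Add prefix 'non-' to 'smoker' = 'nonsmoker'

nonsmoker


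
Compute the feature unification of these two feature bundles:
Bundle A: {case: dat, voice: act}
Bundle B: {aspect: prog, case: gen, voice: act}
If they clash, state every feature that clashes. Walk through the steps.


Compare features:
aspect: A=_ vs B=prog -> unified: prog
case: A=dat vs B=gen -> CLASH
voice: A=act vs B=act -> unified: act
Clash detected on feature 'case' (dat vs gen); unification fails.

CLASH on 'case' (dat vs gen)


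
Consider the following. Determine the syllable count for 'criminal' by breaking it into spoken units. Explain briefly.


Break 'criminal' into syllables: crim-i-nal -> crim | i | nal = 3 syllables

3 syllables


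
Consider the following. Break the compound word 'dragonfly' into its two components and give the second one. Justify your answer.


Split 'dragonfly' into 'dragon' + 'fly'. The second part is 'fly'.

fly


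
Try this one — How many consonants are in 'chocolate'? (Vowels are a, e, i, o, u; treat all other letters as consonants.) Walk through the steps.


Consonants in 'chocolate': c, h, c, l, t = 5 consonants.

5


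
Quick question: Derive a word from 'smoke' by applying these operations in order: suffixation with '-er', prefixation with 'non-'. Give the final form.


Step 1: Add suffix '-er' to 'smoke' = 'smoker'
Step 2: Add prefix 'non-' to 'smoker' = 'nonsmoker'

nonsmoker


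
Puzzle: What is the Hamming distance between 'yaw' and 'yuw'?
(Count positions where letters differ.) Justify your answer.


Alignment:
Position 1: 'y' vs 'y' = match
Position 2: 'a' vs 'u' = DIFFER
Position 3: 'w' vs 'w' = match
Total differences: 1

1


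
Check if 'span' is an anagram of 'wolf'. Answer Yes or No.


Sorted letters of 'span': 'anps'
Sorted letters of 'wolf': 'flow'
They do not match.

No


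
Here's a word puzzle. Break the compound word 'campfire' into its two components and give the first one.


Split 'campfire' into 'camp' + 'fire'. The first part is 'camp'.

camp


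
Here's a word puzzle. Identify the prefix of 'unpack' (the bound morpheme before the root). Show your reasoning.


The word 'unpack' = 'un' (prefix) + 'pack' (root). The prefix is 'un'.

un


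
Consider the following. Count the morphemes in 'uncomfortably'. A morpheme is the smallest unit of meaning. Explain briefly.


Decomposition: un- (prefix) + comfort (root) + -able (suffix) + -ly (suffix) = 4 morpheme(s)

4 morphemes


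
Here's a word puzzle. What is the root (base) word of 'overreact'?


Remove prefix 'over' from 'overreact' to get root 'react'.

react


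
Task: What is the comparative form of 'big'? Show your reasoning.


Apply comparative formation (double final consonant, add -er): 'big' -> 'bigger'.

bigger


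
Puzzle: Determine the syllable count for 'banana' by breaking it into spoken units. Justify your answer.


Break 'banana' into syllables: ba-na-na -> ba | na | na = 3 syllables

3 syllables


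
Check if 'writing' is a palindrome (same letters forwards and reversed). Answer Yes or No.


Forward: 'writing'
Reversed: 'gnitirw'
They differ.

No


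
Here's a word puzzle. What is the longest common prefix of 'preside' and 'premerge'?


Compare from the start: 3 characters match: 'pre'. Mismatch at position 4: 's' vs 'm'.

pre


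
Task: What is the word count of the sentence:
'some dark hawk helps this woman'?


Split into words: some | dark | hawk | helps | this | woman = 6 words.

6


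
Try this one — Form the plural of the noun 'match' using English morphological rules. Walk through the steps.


Apply rule: Add -es (sibilant/fricative ending). 'match' becomes 'matches'.

matches


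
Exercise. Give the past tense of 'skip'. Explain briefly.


Apply rule: Double final consonant and add -ed. 'skip' becomes 'skipped'.

skipped


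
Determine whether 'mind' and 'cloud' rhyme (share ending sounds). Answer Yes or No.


Rime (stressed vowel + following sounds) of 'mind': -ind = /aɪnd/
Rime of 'cloud': -oud = /aʊd/
/aɪnd/ and /aʊd/ are different ending sounds, so the words do not rhyme.

No


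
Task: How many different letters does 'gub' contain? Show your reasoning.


Unique letters in 'gub': {b, g, u} = 3 distinct letters.

3


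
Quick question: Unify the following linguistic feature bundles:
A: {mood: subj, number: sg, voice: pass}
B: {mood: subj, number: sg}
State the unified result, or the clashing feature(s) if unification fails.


Compare features:
mood: A=subj vs B=subj -> unified: subj
number: A=sg vs B=sg -> unified: sg
voice: A=pass vs B=_ -> unified: pass
No clashes found.

Unified: {mood: subj, number: sg, voice: pass}


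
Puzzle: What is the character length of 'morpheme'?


Spell out 'morpheme' and number each letter: m(1), o(2), r(3), p(4), h(5), e(6), m(7), e(8). Total: 8 letters.

8


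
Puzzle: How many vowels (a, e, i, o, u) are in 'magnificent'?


Vowels in 'magnificent': a, i, i, e = 4 vowels.

4


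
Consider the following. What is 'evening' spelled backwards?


Reverse 'evening' character by character: 'gnineve'.

gnineve


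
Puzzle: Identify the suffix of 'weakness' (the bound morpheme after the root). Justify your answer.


The word 'weakness' = 'weak' (root) + '-ness' (suffix). The suffix is '-ness'.

ness


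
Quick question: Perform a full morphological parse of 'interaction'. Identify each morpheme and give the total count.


Step 1: Identify prefix: 'inter' (meaning: between)
Step 2: Identify root: 'act'
Step 3: Identify suffix(es): 'ion'
Decomposition: inter- (prefix: between) + act (root) + -ion (suffix: act of)
Total morphemes: 3

3 morphemes (inter- (prefix: between) + act (root) + -ion (suffix: act of))


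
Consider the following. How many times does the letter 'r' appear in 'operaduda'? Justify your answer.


Letter 'r' in 'operaduda': found at position(s) 4 = 1 occurrence(s).

1


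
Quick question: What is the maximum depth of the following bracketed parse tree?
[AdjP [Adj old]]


Count bracket nesting levels:
'[' at pos 0: depth = 1
'[' at pos 6: depth = 2
Maximum depth reached: 2

2


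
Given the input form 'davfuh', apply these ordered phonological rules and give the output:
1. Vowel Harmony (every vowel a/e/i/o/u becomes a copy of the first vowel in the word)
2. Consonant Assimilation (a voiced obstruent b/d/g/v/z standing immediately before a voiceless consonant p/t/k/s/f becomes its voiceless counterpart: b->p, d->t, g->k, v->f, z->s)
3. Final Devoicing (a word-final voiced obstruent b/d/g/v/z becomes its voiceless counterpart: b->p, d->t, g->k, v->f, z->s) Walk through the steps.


Starting form: 'davfuh'
Rule 1: Vowel Harmony: all vowels become 'a' (matching first vowel). 'davfuh' -> 'davfah'
Rule 2: Consonant Assimilation: voiced obstruent before voiceless consonant becomes voiceless ('vf' -> 'ff'). 'davfah' -> 'daffah'
Rule 3: Final Devoicing: final consonant 'h' is not one of the voiced obstruents b/d/g/v/z. No change.
Final form: 'daffah'

daffah


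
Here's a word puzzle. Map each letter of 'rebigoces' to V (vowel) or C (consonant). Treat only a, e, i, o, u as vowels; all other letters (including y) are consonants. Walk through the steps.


Letter mapping: r = C, e = V, b = C, i = V, g = C, o = V, c = C, e = V, s = C.

CVCVCVCVC


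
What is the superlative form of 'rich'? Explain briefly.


Apply superlative formation (add -est): 'rich' -> 'richest'.

richest


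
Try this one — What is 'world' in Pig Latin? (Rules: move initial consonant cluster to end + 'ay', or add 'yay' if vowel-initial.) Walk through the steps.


'world': move consonant cluster 'w' to end and add 'ay': 'orldway'.

orldway


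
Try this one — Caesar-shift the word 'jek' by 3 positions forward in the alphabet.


Shift each letter by 3: j -> m, e -> h, k -> n. Result: 'mhn'.

mhn


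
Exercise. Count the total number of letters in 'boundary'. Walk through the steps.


Spell out 'boundary' and number each letter: b(1), o(2), u(3), n(4), d(5), a(6), r(7), y(8). Total: 8 letters.

8


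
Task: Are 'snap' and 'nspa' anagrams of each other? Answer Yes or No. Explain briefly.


Sorted letters of 'snap': 'anps'
Sorted letters of 'nspa': 'anps'
They match.

Yes


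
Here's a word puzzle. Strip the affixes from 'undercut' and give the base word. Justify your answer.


Remove prefix 'under' from 'undercut' to get root 'cut'.

cut


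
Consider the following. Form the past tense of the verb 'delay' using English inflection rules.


Apply rule: Add -ed. 'delay' becomes 'delayed'.

delayed


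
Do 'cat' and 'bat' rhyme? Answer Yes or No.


Rime (stressed vowel + following sounds) of 'cat': -at = /æt/
Rime of 'bat': -at = /æt/
/æt/ and /æt/ are the same ending sound, so the words rhyme.

Yes


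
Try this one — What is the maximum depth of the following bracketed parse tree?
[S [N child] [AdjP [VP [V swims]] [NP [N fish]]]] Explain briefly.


Count bracket nesting levels:
'[' at pos 0: depth = 1
'[' at pos 3: depth = 2
'[' at pos 13: depth = 2
'[' at pos 19: depth = 3
'[' at pos 23: depth = 4
'[' at pos 34: depth = 3
'[' at pos 38: depth = 4
Maximum depth reached: 4

4


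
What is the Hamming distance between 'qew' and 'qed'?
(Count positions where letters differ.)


Alignment:
Position 1: 'q' vs 'q' = match
Position 2: 'e' vs 'e' = match
Position 3: 'w' vs 'd' = DIFFER
Total differences: 1

1


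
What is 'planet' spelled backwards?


Reverse 'planet' character by character: 'tenalp'.

tenalp


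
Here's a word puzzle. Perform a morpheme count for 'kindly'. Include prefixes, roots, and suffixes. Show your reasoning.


Decomposition: kind (root) + -ly (suffix) = 2 morpheme(s)

2 morphemes


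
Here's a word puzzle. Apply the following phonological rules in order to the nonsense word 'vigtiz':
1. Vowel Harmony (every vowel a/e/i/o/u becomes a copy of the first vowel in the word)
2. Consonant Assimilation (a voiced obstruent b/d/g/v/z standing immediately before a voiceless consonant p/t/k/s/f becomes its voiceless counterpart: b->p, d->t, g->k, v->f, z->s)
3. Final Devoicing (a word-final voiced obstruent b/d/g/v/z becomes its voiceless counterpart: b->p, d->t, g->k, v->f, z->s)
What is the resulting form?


Starting form: 'vigtiz'
Rule 1: Vowel Harmony: all vowels already match. No change.
Rule 2: Consonant Assimilation: voiced obstruent before voiceless consonant becomes voiceless ('gt' -> 'kt'). 'vigtiz' -> 'viktiz'
Rule 3: Final Devoicing: word-final voiced obstruent 'z' becomes voiceless 's'. 'viktiz' -> 'viktis'
Final form: 'viktis'

viktis


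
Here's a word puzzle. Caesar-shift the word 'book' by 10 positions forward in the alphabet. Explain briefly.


Shift each letter by 10: b -> l, o -> y, o -> y, k -> u. Result: 'lyyu'.

lyyu


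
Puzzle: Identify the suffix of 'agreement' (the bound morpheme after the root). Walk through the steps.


The word 'agreement' = 'agree' (root) + '-ment' (suffix). The suffix is '-ment'.

ment


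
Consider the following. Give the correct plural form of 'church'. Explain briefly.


Apply rule: Add -es (sibilant/fricative ending). 'church' becomes 'churches'.

churches


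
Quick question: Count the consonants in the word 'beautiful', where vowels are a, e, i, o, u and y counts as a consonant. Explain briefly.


Consonants in 'beautiful': b, t, f, l = 4 consonants.

4


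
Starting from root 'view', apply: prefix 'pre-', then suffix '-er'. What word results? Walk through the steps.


Step 1: Add prefix 'pre-' to 'view' = 'preview'
Step 2: Add suffix '-er' to 'preview' = 'previewer'

previewer


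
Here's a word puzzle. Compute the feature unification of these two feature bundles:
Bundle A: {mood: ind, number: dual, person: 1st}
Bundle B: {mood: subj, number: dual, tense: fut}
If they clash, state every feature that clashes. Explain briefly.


Compare features:
mood: A=ind vs B=subj -> CLASH
number: A=dual vs B=dual -> unified: dual
person: A=1st vs B=_ -> unified: 1st
tense: A=_ vs B=fut -> unified: fut
Clash detected on feature 'mood' (ind vs subj); unification fails.

CLASH on 'mood' (ind vs subj)


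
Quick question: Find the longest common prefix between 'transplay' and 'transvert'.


Compare from the start: 5 characters match: 'trans'. Mismatch at position 6: 'p' vs 'v'.

trans


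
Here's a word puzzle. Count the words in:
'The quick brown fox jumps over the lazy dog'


Split into words: The | quick | brown | fox | jumps | over | the | lazy | dog = 9 words.

9


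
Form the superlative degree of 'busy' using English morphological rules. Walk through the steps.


Apply superlative formation (consonant + y: change y to i, add -est): 'busy' -> 'busiest'.

busiest


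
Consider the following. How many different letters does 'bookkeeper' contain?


Unique letters in 'bookkeeper': {b, e, k, o, p, r} = 6 distinct letters.

6


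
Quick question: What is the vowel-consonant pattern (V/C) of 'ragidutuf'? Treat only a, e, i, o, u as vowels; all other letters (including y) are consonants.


Letter mapping: r = C, a = V, g = C, i = V, d = C, u = V, t = C, u = V, f = C.

CVCVCVCVC


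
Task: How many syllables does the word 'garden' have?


Break 'garden' into syllables: gar-den -> gar | den = 2 syllables

2 syllables


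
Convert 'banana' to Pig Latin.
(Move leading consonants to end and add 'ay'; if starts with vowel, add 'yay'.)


'banana': move consonant cluster 'b' to end and add 'ay': 'ananabay'.

ananabay


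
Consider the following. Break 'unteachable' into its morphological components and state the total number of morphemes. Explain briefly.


Step 1: Identify prefix: 'un' (meaning: not/reverse)
Step 2: Identify root: 'teach'
Step 3: Identify suffix(es): 'able'
Decomposition: un- (prefix: not/reverse) + teach (root) + -able (suffix: capable of)
Total morphemes: 3

3 morphemes (un- (prefix: not/reverse) + teach (root) + -able (suffix: capable of))


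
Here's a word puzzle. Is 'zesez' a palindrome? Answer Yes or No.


Forward: 'zesez'
Reversed: 'zesez'
They are identical.

Yes


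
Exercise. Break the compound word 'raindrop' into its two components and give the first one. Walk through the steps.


Split 'raindrop' into 'rain' + 'drop'. The first part is 'rain'.

rain


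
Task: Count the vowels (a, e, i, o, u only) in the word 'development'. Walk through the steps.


Vowels in 'development': e, e, o, e = 4 vowels.

4


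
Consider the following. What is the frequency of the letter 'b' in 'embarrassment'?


Letter 'b' in 'embarrassment': found at position(s) 3 = 1 occurrence(s).

1


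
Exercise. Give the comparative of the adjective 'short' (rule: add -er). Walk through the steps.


Apply comparative formation (add -er): 'short' -> 'shorter'.

shorter


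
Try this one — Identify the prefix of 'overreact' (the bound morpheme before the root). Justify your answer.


The word 'overreact' = 'over' (prefix) + 'react' (root). The prefix is 'over'.

over


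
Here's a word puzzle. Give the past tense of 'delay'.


Apply rule: Add -ed. 'delay' becomes 'delayed'.

delayed


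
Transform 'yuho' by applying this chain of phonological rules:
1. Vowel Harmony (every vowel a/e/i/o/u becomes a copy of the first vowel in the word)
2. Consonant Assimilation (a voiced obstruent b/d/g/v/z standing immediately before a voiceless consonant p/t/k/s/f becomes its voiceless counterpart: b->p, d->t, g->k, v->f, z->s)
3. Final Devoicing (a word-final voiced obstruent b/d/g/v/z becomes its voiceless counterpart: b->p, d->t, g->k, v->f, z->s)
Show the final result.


Starting form: 'yuho'
Rule 1: Vowel Harmony: all vowels become 'u' (matching first vowel). 'yuho' -> 'yuhu'
Rule 2: Consonant Assimilation: no voiced obstruent (b/d/g/v/z) stands immediately before a voiceless consonant (p/t/k/s/f). No change.
Rule 3: Final Devoicing: the word ends in the vowel 'u', not a consonant. No change.
Final form: 'yuhu'

yuhu


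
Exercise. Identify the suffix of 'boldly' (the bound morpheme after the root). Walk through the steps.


The word 'boldly' = 'bold' (root) + '-ly' (suffix). The suffix is '-ly'.

ly


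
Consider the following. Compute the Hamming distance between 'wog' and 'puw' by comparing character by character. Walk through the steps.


Alignment:
Position 1: 'w' vs 'p' = DIFFER
Position 2: 'o' vs 'u' = DIFFER
Position 3: 'g' vs 'w' = DIFFER
Total differences: 3

3


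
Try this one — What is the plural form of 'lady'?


Apply rule: Change -y to -ies (consonant + y). 'lady' becomes 'ladies'.

ladies


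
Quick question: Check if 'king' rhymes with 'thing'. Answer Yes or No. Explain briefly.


Rime (stressed vowel + following sounds) of 'king': -ing = /ɪŋ/
Rime of 'thing': -ing = /ɪŋ/
/ɪŋ/ and /ɪŋ/ are the same ending sound, so the words rhyme.

Yes


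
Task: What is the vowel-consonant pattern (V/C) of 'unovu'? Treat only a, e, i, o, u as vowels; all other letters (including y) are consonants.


Letter mapping: u = V, n = C, o = V, v = C, u = V.

VCVCV


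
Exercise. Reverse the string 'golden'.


Reverse 'golden' character by character: 'nedlog'.

nedlog


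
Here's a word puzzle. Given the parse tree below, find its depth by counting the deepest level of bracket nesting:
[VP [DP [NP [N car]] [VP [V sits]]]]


Count bracket nesting levels:
'[' at pos 0: depth = 1
'[' at pos 4: depth = 2
'[' at pos 8: depth = 3
'[' at pos 12: depth = 4
'[' at pos 21: depth = 3
'[' at pos 25: depth = 4
Maximum depth reached: 4

4


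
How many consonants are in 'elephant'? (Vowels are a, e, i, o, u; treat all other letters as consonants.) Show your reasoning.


Consonants in 'elephant': l, p, h, n, t = 5 consonants.

5


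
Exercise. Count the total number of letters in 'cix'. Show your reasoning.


Spell out 'cix' and number each letter: c(1), i(2), x(3). Total: 3 letters.

3


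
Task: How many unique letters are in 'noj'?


Unique letters in 'noj': {j, n, o} = 3 distinct letters.

3


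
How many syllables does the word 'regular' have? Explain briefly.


Break 'regular' into syllables: reg-u-lar -> reg | u | lar = 3 syllables

3 syllables


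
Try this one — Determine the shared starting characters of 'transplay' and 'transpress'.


Compare from the start: 6 characters match: 'transp'. Mismatch at position 7: 'l' vs 'r'.

transp


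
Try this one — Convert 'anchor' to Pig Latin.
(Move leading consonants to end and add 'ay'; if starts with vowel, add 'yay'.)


'anchor' starts with a vowel, so add 'yay': 'anchoryay'.

anchoryay


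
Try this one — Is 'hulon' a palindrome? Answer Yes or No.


Forward: 'hulon'
Reversed: 'noluh'
They differ.

No


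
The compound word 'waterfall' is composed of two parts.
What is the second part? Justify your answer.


Split 'waterfall' into 'water' + 'fall'. The second part is 'fall'.

fall


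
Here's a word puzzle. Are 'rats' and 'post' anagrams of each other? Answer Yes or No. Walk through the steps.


Sorted letters of 'rats': 'arst'
Sorted letters of 'post': 'opst'
They do not match.

No


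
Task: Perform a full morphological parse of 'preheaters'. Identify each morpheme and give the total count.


Step 1: Identify prefix: 'pre' (meaning: before)
Step 2: Identify root: 'heat'
Step 3: Identify suffix(es): 'er, s'
Decomposition: pre- (prefix: before) + heat (root) + -er (suffix: one who) + -s (plural)
Total morphemes: 4

4 morphemes (pre- (prefix: before) + heat (root) + -er (suffix: one who) + -s (plural))


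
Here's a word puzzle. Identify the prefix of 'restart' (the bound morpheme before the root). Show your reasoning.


The word 'restart' = 're' (prefix) + 'start' (root). The prefix is 're'.

re


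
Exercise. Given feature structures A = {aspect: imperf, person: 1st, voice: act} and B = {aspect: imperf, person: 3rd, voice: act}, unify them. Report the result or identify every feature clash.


Compare features:
aspect: A=imperf vs B=imperf -> unified: imperf
person: A=1st vs B=3rd -> CLASH
voice: A=act vs B=act -> unified: act
Clash detected on feature 'person' (1st vs 3rd); unification fails.

CLASH on 'person' (1st vs 3rd)


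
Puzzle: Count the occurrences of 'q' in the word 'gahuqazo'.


Letter 'q' in 'gahuqazo': found at position(s) 5 = 1 occurrence(s).

1


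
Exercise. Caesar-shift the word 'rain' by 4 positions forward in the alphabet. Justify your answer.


Shift each letter by 4: r -> v, a -> e, i -> m, n -> r. Result: 'vemr'.

vemr


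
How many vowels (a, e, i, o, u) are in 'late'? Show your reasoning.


Vowels in 'late': a, e = 2 vowels.

2


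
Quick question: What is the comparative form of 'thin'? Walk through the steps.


Apply comparative formation (double final consonant, add -er): 'thin' -> 'thinner'.

thinner


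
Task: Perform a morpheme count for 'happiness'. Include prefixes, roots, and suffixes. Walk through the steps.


Decomposition: happy (root) + -ness (suffix) = 2 morpheme(s)

2 morphemes


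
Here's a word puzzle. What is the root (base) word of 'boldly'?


Remove suffix '-ly' from 'boldly' to get root 'bold'.

bold


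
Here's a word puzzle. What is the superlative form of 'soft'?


Apply superlative formation (add -est): 'soft' -> 'softest'.

softest


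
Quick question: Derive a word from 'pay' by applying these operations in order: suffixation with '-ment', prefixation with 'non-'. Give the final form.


Step 1: Add suffix '-ment' to 'pay' = 'payment'
Step 2: Add prefix 'non-' to 'payment' = 'nonpayment'

nonpayment


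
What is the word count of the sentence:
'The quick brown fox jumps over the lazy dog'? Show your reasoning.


Split into words: The | quick | brown | fox | jumps | over | the | lazy | dog = 9 words.

9


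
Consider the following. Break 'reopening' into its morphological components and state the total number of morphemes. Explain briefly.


Step 1: Identify prefix: 're' (meaning: again)
Step 2: Identify root: 'open'
Step 3: Identify suffix(es): 'ing'
Decomposition: re- (prefix: again) + open (root) + -ing (suffix: ongoing action)
Total morphemes: 3

3 morphemes (re- (prefix: again) + open (root) + -ing (suffix: ongoing action))


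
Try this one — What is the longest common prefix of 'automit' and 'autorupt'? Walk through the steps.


Compare from the start: 4 characters match: 'auto'. Mismatch at position 5: 'm' vs 'r'.

auto


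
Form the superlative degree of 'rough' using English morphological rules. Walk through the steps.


Apply superlative formation (add -est): 'rough' -> 'roughest'.

roughest


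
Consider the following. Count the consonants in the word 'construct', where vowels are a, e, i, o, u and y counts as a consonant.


Consonants in 'construct': c, n, s, t, r, c, t = 7 consonants.

7


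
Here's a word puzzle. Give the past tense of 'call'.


Apply rule: Add -ed. 'call' becomes 'called'.

called


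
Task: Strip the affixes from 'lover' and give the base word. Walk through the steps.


Remove suffix '-er' from 'lover' to get root 'love'.

love


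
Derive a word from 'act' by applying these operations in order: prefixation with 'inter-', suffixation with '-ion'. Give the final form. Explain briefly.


Step 1: Add prefix 'inter-' to 'act' = 'interact'
Step 2: Add suffix '-ion' to 'interact' = 'interaction'

interaction


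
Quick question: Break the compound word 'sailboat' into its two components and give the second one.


Split 'sailboat' into 'sail' + 'boat'. The second part is 'boat'.

boat


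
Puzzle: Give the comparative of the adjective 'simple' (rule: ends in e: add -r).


Apply comparative formation (ends in e: add -r): 'simple' -> 'simpler'.

simpler


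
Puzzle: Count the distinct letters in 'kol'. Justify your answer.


Unique letters in 'kol': {k, l, o} = 3 distinct letters.

3


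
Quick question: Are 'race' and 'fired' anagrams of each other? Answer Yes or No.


Sorted letters of 'race': 'acer'
Sorted letters of 'fired': 'defir'
They do not match.

No


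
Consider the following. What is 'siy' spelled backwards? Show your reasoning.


Reverse 'siy' character by character: 'yis'.

yis


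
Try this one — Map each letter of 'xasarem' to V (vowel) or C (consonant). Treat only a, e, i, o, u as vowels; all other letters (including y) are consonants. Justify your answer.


Letter mapping: x = C, a = V, s = C, a = V, r = C, e = V, m = C.

CVCVCVC


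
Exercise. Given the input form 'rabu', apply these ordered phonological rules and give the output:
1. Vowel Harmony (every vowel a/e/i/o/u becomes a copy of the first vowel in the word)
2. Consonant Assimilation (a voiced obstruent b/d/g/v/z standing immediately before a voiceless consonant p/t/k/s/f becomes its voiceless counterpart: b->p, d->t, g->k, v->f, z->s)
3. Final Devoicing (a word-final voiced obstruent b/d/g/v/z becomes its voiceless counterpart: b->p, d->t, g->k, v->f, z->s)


Starting form: 'rabu'
Rule 1: Vowel Harmony: all vowels become 'a' (matching first vowel). 'rabu' -> 'raba'
Rule 2: Consonant Assimilation: no voiced obstruent (b/d/g/v/z) stands immediately before a voiceless consonant (p/t/k/s/f). No change.
Rule 3: Final Devoicing: the word ends in the vowel 'a', not a consonant. No change.
Final form: 'raba'

raba


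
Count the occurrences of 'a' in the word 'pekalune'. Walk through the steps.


Letter 'a' in 'pekalune': found at position(s) 4 = 1 occurrence(s).

1


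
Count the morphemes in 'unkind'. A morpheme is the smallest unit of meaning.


Decomposition: un- (prefix) + kind (root) = 2 morpheme(s)

2 morphemes


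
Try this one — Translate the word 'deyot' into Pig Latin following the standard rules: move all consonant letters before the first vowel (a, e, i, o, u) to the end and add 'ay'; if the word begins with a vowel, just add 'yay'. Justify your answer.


'deyot': move consonant cluster 'd' to end and add 'ay': 'eyotday'.

eyotday


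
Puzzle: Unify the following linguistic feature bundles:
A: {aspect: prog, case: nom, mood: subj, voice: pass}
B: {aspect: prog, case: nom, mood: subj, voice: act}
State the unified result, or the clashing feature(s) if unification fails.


Compare features:
aspect: A=prog vs B=prog -> unified: prog
case: A=nom vs B=nom -> unified: nom
mood: A=subj vs B=subj -> unified: subj
voice: A=pass vs B=act -> CLASH
Clash detected on feature 'voice' (pass vs act); unification fails.

CLASH on 'voice' (pass vs act)


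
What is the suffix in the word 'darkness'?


The word 'darkness' = 'dark' (root) + '-ness' (suffix). The suffix is '-ness'.

ness


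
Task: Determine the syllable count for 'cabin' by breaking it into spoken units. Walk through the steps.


Break 'cabin' into syllables: cab-in -> cab | in = 2 syllables

2 syllables


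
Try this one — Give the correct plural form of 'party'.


Apply rule: Change -y to -ies (consonant + y). 'party' becomes 'parties'.

parties


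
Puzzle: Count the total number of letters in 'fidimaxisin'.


Spell out 'fidimaxisin' and number each letter: f(1), i(2), d(3), i(4), m(5), a(6), x(7), i(8), s(9), i(10), n(11). Total: 11 letters.

11


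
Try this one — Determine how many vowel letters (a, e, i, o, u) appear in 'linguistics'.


Vowels in 'linguistics': i, u, i, i = 4 vowels.

4


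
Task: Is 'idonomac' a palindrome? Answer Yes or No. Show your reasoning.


Forward: 'idonomac'
Reversed: 'camonodi'
They differ.

No


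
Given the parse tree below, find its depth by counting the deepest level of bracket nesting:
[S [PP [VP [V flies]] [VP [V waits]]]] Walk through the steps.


Count bracket nesting levels:
'[' at pos 0: depth = 1
'[' at pos 3: depth = 2
'[' at pos 7: depth = 3
'[' at pos 11: depth = 4
'[' at pos 22: depth = 3
'[' at pos 26: depth = 4
Maximum depth reached: 4

4


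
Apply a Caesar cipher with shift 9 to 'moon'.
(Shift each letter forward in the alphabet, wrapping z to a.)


Shift each letter by 9: m -> v, o -> x, o -> x, n -> w. Result: 'vxxw'.

vxxw


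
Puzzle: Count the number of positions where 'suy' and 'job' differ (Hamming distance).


Alignment:
Position 1: 's' vs 'j' = DIFFER
Position 2: 'u' vs 'o' = DIFFER
Position 3: 'y' vs 'b' = DIFFER
Total differences: 3

3


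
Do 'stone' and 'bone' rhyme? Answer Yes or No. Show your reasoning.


Rime (stressed vowel + following sounds) of 'stone': -one = /oʊn/
Rime of 'bone': -one = /oʊn/
/oʊn/ and /oʊn/ are the same ending sound, so the words rhyme.

Yes


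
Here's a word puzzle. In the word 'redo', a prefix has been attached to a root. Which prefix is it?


The word 'redo' = 're' (prefix) + 'do' (root). The prefix is 're'.

re


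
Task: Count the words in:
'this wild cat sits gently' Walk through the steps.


Split into words: this | wild | cat | sits | gently = 5 words.

5


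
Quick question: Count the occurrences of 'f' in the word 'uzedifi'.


Letter 'f' in 'uzedifi': found at position(s) 6 = 1 occurrence(s).

1


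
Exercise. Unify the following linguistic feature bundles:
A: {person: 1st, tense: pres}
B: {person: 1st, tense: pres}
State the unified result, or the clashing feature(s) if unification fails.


Compare features:
person: A=1st vs B=1st -> unified: 1st
tense: A=pres vs B=pres -> unified: pres
No clashes found.

Unified: {person: 1st, tense: pres}


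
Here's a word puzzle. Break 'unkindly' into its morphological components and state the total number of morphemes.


Step 1: Identify prefix: 'un' (meaning: not/reverse)
Step 2: Identify root: 'kind'
Step 3: Identify suffix(es): 'ly'
Decomposition: un- (prefix: not/reverse) + kind (root) + -ly (suffix: in manner of)
Total morphemes: 3

3 morphemes (un- (prefix: not/reverse) + kind (root) + -ly (suffix: in manner of))


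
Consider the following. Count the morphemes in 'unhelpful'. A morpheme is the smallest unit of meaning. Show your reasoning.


Decomposition: un- (prefix) + help (root) + -ful (suffix) = 3 morpheme(s)

3 morphemes


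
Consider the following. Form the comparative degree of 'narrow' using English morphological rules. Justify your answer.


Apply comparative formation (add -er): 'narrow' -> 'narrower'.

narrower


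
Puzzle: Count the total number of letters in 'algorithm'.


Spell out 'algorithm' and number each letter: a(1), l(2), g(3), o(4), r(5), i(6), t(7), h(8), m(9). Total: 9 letters.

9


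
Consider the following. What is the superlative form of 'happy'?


Apply superlative formation (consonant + y: change y to i, add -est): 'happy' -> 'happiest'.

happiest


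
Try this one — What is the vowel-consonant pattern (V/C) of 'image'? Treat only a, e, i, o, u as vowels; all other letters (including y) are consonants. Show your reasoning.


Letter mapping: i = V, m = C, a = V, g = C, e = V.

VCVCV


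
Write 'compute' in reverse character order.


Reverse 'compute' character by character: 'etupmoc'.

etupmoc


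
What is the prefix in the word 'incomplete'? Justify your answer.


The word 'incomplete' = 'in' (prefix) + 'complete' (root). The prefix is 'in'.

in


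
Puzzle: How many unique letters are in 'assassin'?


Unique letters in 'assassin': {a, i, n, s} = 4 distinct letters.

4


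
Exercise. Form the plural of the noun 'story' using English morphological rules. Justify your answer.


Apply rule: Change -y to -ies (consonant + y). 'story' becomes 'stories'.

stories


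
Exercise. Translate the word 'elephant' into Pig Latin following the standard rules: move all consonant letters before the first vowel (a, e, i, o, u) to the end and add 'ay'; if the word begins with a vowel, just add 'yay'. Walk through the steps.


'elephant' starts with a vowel, so add 'yay': 'elephantyay'.

elephantyay


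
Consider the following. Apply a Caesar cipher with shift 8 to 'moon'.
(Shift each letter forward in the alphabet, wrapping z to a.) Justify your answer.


Shift each letter by 8: m -> u, o -> w, o -> w, n -> v. Result: 'uwwv'.

uwwv


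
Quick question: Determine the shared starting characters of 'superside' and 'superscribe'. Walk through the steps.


Compare from the start: 6 characters match: 'supers'. Mismatch at position 7: 'i' vs 'c'.

supers


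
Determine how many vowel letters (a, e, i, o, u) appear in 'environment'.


Vowels in 'environment': e, i, o, e = 4 vowels.

4


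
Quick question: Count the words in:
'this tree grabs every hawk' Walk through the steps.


Split into words: this | tree | grabs | every | hawk = 5 words.

5


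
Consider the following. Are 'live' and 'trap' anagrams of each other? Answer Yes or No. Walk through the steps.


Sorted letters of 'live': 'eilv'
Sorted letters of 'trap': 'aprt'
They do not match.

No


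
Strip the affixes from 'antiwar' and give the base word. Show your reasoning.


Remove prefix 'anti' from 'antiwar' to get root 'war'.

war


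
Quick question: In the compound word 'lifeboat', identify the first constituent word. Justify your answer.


Split 'lifeboat' into 'life' + 'boat'. The first part is 'life'.

life


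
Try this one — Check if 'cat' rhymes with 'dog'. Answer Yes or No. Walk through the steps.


Rime (stressed vowel + following sounds) of 'cat': -at = /æt/
Rime of 'dog': -og = /ɒg/
/æt/ and /ɒg/ are different ending sounds, so the words do not rhyme.

No


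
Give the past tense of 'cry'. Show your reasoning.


Apply rule: Change -y to -ied. 'cry' becomes 'cried'.

cried


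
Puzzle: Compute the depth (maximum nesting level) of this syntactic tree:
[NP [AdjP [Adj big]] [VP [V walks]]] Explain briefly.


Count bracket nesting levels:
'[' at pos 0: depth = 1
'[' at pos 4: depth = 2
'[' at pos 10: depth = 3
'[' at pos 21: depth = 2
'[' at pos 25: depth = 3
Maximum depth reached: 3

3


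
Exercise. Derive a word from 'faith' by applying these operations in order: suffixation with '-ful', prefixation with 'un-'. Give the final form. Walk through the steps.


Step 1: Add suffix '-ful' to 'faith' = 'faithful'
Step 2: Add prefix 'un-' to 'faithful' = 'unfaithful'

unfaithful


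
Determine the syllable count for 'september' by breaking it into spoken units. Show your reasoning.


Break 'september' into syllables: sep-tem-ber -> sep | tem | ber = 3 syllables

3 syllables


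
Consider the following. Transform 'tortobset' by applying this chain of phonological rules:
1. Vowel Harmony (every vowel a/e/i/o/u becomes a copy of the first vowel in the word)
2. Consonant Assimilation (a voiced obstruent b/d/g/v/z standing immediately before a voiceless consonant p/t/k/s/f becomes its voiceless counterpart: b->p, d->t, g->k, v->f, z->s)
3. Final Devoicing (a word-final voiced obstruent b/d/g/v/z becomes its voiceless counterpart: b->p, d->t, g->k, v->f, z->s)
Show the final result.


Starting form: 'tortobset'
Rule 1: Vowel Harmony: all vowels become 'o' (matching first vowel). 'tortobset' -> 'tortobsot'
Rule 2: Consonant Assimilation: voiced obstruent before voiceless consonant becomes voiceless ('bs' -> 'ps'). 'tortobsot' -> 'tortopsot'
Rule 3: Final Devoicing: final consonant 't' is not one of the voiced obstruents b/d/g/v/z. No change.
Final form: 'tortopsot'

tortopsot


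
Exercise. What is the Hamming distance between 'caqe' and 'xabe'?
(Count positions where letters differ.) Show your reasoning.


Alignment:
Position 1: 'c' vs 'x' = DIFFER
Position 2: 'a' vs 'a' = match
Position 3: 'q' vs 'b' = DIFFER
Position 4: 'e' vs 'e' = match
Total differences: 2

2


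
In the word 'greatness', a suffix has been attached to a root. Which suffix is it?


The word 'greatness' = 'great' (root) + '-ness' (suffix). The suffix is '-ness'.

ness


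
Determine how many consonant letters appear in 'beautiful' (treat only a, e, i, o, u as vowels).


Consonants in 'beautiful': b, t, f, l = 4 consonants.

4


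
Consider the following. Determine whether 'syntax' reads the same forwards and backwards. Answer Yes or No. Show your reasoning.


Forward: 'syntax'
Reversed: 'xatnys'
They differ.

No


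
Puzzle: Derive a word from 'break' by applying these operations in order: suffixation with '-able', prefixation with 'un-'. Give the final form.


Step 1: Add suffix '-able' to 'break' = 'breakable'
Step 2: Add prefix 'un-' to 'breakable' = 'unbreakable'

unbreakable


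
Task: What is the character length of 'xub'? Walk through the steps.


Spell out 'xub' and number each letter: x(1), u(2), b(3). Total: 3 letters.

3


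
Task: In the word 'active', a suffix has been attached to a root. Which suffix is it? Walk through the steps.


The word 'active' = 'act' (root) + '-ive' (suffix). The suffix is '-ive'.

ive


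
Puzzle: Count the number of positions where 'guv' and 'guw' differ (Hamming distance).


Alignment:
Position 1: 'g' vs 'g' = match
Position 2: 'u' vs 'u' = match
Position 3: 'v' vs 'w' = DIFFER
Total differences: 1

1


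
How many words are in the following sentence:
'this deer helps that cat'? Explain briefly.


Split into words: this | deer | helps | that | cat = 5 words.

5


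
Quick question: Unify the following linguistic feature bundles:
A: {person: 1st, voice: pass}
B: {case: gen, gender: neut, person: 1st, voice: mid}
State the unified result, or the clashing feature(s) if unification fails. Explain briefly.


Compare features:
case: A=_ vs B=gen -> unified: gen
gender: A=_ vs B=neut -> unified: neut
person: A=1st vs B=1st -> unified: 1st
voice: A=pass vs B=mid -> CLASH
Clash detected on feature 'voice' (pass vs mid); unification fails.

CLASH on 'voice' (pass vs mid)


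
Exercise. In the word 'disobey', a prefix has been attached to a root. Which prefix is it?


The word 'disobey' = 'dis' (prefix) + 'obey' (root). The prefix is 'dis'.

dis


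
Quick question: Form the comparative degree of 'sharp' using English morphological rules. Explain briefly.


Apply comparative formation (add -er): 'sharp' -> 'sharper'.

sharper
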